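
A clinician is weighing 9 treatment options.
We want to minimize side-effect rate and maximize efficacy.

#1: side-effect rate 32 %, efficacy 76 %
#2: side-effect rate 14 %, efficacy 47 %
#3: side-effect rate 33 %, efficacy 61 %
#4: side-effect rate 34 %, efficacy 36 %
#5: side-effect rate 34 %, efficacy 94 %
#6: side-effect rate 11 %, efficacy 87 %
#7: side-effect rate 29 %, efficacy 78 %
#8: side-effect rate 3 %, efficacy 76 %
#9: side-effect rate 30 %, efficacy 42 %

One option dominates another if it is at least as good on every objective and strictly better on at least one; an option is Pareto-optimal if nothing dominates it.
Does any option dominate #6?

No

#1: worse on side-effect rate (32 vs 11).
#2: worse on side-effect rate (14 vs 11).
#3: worse on side-effect rate (33 vs 11).
#4: worse on side-effect rate (34 vs 11).
#5: worse on side-effect rate (34 vs 11).
#7: worse on side-effect rate (29 vs 11).
#8: worse on efficacy (76 vs 87).
#9: worse on side-effect rate (30 vs 11).
No option is at least as good as #6 on every objective and strictly better on one.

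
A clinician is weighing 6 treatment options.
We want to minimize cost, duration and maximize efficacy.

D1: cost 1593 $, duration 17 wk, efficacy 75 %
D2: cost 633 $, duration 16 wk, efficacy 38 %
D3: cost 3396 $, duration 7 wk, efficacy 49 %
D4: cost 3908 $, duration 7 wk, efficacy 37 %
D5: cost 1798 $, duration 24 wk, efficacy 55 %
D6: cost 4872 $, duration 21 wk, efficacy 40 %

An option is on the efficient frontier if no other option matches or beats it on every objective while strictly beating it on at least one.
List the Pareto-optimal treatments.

D1, D2, D3

D1: not dominated (best efficacy).
D2: not dominated (best cost).
D3: not dominated.
D4: dominated by D3 (cost 3396≤3908, duration 7≤7, efficacy 49≥37).
D5: dominated by D1 (cost 1593≤1798, duration 17≤24, efficacy 75≥55).
D6: dominated by D1 (cost 1593≤4872, duration 17≤21, efficacy 75≥40).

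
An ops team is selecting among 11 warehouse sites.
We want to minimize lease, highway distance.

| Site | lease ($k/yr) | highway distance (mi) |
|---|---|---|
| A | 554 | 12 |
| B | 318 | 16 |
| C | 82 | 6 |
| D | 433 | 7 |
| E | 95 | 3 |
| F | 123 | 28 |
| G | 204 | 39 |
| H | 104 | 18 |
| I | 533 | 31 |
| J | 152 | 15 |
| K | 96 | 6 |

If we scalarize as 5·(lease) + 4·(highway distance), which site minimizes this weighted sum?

C

A: 5·554 + 4·12 = 2818
B: 5·318 + 4·16 = 1654
C: 5·82 + 4·6 = 434
D: 5·433 + 4·7 = 2193
E: 5·95 + 4·3 = 487
F: 5·123 + 4·28 = 727
G: 5·204 + 4·39 = 1176
H: 5·104 + 4·18 = 592
I: 5·533 + 4·31 = 2789
J: 5·152 + 4·15 = 820
K: 5·96 + 4·6 = 504
Lowest: C at 434.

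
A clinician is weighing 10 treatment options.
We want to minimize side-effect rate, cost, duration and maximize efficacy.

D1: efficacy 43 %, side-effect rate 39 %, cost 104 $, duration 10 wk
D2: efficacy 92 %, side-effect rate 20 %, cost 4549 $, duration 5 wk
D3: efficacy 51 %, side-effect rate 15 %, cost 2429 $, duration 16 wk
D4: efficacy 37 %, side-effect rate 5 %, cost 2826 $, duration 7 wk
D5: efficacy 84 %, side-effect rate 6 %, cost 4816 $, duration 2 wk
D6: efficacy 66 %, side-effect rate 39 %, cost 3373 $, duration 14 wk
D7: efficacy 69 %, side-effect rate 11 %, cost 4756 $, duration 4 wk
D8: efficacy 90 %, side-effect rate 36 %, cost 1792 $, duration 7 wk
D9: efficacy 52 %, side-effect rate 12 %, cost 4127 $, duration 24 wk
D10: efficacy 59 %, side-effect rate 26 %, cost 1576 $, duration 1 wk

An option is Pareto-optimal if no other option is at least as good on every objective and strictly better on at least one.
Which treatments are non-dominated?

D1, D2, D3, D4, D5, D7, D8, D9, D10

D1: not dominated (best cost).
D2: not dominated (best efficacy).
D3: not dominated.
D4: not dominated (best side-effect rate).
D5: not dominated.
D6: dominated by D8 (efficacy 90≥66, side-effect rate 36≤39, cost 1792≤3373, duration 7≤14).
D7: not dominated.
D8: not dominated.
D9: not dominated.
D10: not dominated (best duration).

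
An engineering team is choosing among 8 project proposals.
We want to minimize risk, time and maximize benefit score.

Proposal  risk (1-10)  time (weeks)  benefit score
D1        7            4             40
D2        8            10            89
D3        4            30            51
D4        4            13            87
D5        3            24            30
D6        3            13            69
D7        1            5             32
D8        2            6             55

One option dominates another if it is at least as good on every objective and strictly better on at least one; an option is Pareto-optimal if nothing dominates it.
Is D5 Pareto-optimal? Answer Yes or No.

No

D6 vs D5: risk 3≤3, time 13≤24, benefit score 69≥30 — D6 is at least as good on every objective and strictly better on at least one, so D6 dominates D5.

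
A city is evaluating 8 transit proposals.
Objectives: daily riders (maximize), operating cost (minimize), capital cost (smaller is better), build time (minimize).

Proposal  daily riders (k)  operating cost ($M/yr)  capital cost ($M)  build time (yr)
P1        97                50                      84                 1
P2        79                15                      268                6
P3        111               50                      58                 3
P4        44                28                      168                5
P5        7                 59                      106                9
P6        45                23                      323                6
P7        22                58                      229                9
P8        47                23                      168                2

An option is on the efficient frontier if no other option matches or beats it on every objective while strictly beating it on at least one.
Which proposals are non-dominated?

P1, P2, P3, P8

P1: not dominated (best build time).
P2: not dominated (best operating cost).
P3: not dominated (best daily riders).
P4: dominated by P8 (daily riders 47≥44, operating cost 23≤28, capital cost 168≤168, build time 2≤5).
P5: dominated by P1 (daily riders 97≥7, operating cost 50≤59, capital cost 84≤106, build time 1≤9).
P6: dominated by P2 (daily riders 79≥45, operating cost 15≤23, capital cost 268≤323, build time 6≤6).
P7: dominated by P1 (daily riders 97≥22, operating cost 50≤58, capital cost 84≤229, build time 1≤9).
P8: not dominated.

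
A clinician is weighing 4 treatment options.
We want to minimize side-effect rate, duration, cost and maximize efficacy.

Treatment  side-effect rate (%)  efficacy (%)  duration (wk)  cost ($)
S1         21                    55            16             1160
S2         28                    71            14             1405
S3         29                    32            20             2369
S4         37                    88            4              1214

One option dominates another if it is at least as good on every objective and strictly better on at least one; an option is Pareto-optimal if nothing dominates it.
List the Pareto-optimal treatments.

S1: not dominated (best side-effect rate).
S2: not dominated.
S3: dominated by S1 (side-effect rate 21≤29, efficacy 55≥32, duration 16≤20, cost 1160≤2369).
S4: not dominated (best efficacy).

S1, S2, S4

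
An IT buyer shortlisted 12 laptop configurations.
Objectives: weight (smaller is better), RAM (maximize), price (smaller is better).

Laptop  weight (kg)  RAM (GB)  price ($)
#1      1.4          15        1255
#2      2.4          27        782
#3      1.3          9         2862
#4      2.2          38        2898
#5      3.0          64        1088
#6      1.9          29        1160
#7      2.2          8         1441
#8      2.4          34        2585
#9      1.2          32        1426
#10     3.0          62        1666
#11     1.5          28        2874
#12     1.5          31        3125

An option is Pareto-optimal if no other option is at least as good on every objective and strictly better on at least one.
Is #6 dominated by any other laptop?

#1: worse on RAM (15 vs 29).
#2: worse on weight (2.4 vs 1.9).
#3: worse on RAM (9 vs 29).
#4: worse on weight (2.2 vs 1.9).
#5: worse on weight (3.0 vs 1.9).
#7: worse on weight (2.2 vs 1.9).
#8: worse on weight (2.4 vs 1.9).
#9: worse on price (1426 vs 1160).
#10: worse on weight (3.0 vs 1.9).
#11: worse on RAM (28 vs 29).
#12: worse on price (3125 vs 1160).
No option is at least as good as #6 on every objective and strictly better on one.

No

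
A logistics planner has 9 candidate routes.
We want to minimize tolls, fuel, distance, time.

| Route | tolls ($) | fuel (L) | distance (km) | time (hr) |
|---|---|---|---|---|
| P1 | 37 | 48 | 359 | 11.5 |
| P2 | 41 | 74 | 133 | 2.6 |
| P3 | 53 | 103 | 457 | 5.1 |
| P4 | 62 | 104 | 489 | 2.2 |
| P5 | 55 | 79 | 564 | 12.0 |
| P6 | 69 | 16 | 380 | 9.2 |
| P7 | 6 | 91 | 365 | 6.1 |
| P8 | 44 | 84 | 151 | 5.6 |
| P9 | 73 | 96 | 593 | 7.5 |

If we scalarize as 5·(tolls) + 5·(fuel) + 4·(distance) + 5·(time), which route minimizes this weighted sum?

P1: 5·37 + 5·48 + 4·359 + 5·11.5 = 1918.5
P2: 5·41 + 5·74 + 4·133 + 5·2.6 = 1120.0
P3: 5·53 + 5·103 + 4·457 + 5·5.1 = 2633.5
P4: 5·62 + 5·104 + 4·489 + 5·2.2 = 2797.0
P5: 5·55 + 5·79 + 4·564 + 5·12.0 = 2986.0
P6: 5·69 + 5·16 + 4·380 + 5·9.2 = 1991.0
P7: 5·6 + 5·91 + 4·365 + 5·6.1 = 1975.5
P8: 5·44 + 5·84 + 4·151 + 5·5.6 = 1272.0
P9: 5·73 + 5·96 + 4·593 + 5·7.5 = 3254.5
Lowest: P2 at 1120.0.

P2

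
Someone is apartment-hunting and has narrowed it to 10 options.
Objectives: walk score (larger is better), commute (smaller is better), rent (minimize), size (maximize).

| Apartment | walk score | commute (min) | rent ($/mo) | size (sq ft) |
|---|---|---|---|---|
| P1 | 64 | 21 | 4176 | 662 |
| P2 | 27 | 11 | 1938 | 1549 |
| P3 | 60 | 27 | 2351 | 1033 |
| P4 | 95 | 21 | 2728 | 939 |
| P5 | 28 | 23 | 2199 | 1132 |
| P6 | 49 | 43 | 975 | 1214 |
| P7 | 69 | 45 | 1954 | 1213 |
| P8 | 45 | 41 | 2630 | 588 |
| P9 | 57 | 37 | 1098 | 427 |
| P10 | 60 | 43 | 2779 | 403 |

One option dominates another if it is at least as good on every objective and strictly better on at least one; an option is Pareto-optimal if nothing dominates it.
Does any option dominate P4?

P1: worse on walk score (64 vs 95).
P2: worse on walk score (27 vs 95).
P3: worse on walk score (60 vs 95).
P5: worse on walk score (28 vs 95).
P6: worse on walk score (49 vs 95).
P7: worse on walk score (69 vs 95).
P8: worse on walk score (45 vs 95).
P9: worse on walk score (57 vs 95).
P10: worse on walk score (60 vs 95).
No option is at least as good as P4 on every objective and strictly better on one.

No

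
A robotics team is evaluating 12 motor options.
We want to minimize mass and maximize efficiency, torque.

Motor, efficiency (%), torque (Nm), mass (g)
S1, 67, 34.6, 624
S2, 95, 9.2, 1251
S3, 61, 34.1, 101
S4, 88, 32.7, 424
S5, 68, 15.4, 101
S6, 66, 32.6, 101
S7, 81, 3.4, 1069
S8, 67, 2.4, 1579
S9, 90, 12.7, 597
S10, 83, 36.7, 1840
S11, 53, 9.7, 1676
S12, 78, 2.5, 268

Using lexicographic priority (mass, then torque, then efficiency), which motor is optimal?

S3

First minimize mass: best is 101, kept {S3, S5, S6}.
Then maximize torque: best is 34.1, kept {S3}.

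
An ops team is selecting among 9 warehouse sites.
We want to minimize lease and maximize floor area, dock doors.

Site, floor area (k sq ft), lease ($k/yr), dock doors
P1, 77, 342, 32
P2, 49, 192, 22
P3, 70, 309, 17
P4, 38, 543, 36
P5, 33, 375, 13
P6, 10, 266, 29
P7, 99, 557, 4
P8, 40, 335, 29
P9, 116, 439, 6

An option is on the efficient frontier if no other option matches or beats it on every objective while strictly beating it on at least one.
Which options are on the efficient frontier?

P1, P2, P3, P4, P6, P8, P9

P1: not dominated.
P2: not dominated (best lease).
P3: not dominated.
P4: not dominated (best dock doors).
P5: dominated by P1 (floor area 77≥33, lease 342≤375, dock doors 32≥13).
P6: not dominated.
P7: dominated by P9 (floor area 116≥99, lease 439≤557, dock doors 6≥4).
P8: not dominated.
P9: not dominated (best floor area).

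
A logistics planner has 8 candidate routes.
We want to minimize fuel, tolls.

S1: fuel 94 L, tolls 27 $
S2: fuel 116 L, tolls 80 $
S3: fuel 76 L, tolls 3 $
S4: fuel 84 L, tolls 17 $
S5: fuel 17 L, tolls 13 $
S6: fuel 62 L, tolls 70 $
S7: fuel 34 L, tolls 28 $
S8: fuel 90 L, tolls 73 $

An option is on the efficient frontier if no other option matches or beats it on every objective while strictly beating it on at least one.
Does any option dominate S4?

Yes

S3 vs S4: fuel 76≤84, tolls 3≤17 — S3 is at least as good on every objective and strictly better on at least one, so S3 dominates S4.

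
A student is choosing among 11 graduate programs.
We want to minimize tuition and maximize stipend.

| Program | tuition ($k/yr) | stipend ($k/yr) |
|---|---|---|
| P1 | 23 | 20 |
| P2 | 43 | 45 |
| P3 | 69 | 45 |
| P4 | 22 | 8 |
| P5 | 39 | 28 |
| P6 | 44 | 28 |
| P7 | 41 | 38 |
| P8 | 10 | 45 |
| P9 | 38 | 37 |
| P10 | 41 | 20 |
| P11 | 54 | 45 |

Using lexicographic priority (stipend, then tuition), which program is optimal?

P8

First maximize stipend: best is 45, kept {P2, P3, P8, P11}.
Then minimize tuition: best is 10, kept {P8}.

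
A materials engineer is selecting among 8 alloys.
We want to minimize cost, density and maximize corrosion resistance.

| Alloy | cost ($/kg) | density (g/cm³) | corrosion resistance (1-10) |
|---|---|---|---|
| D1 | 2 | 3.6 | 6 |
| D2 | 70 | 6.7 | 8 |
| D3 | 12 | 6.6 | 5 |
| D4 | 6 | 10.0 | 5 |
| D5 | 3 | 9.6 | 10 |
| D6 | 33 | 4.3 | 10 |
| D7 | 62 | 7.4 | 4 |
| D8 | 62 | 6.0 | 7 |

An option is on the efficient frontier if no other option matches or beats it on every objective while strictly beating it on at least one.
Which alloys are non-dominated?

D1: not dominated (best cost).
D2: dominated by D6 (cost 33≤70, density 4.3≤6.7, corrosion resistance 10≥8).
D3: dominated by D1 (cost 2≤12, density 3.6≤6.6, corrosion resistance 6≥5).
D4: dominated by D1 (cost 2≤6, density 3.6≤10.0, corrosion resistance 6≥5).
D5: not dominated.
D6: not dominated.
D7: dominated by D1 (cost 2≤62, density 3.6≤7.4, corrosion resistance 6≥4).
D8: dominated by D6 (cost 33≤62, density 4.3≤6.0, corrosion resistance 10≥7).

D1, D5, D6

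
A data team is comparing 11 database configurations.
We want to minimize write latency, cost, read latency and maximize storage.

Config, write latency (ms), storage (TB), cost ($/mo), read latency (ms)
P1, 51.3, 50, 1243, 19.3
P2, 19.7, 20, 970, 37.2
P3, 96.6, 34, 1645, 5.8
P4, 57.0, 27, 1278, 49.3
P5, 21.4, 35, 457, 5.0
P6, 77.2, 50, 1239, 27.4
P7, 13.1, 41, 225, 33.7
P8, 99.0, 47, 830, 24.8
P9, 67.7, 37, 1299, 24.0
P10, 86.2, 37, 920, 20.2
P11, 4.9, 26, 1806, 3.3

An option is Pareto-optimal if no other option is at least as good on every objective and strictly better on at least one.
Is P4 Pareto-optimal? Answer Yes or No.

P1 vs P4: write latency 51.3≤57.0, storage 50≥27, cost 1243≤1278, read latency 19.3≤49.3 — P1 is at least as good on every objective and strictly better on at least one, so P1 dominates P4.

No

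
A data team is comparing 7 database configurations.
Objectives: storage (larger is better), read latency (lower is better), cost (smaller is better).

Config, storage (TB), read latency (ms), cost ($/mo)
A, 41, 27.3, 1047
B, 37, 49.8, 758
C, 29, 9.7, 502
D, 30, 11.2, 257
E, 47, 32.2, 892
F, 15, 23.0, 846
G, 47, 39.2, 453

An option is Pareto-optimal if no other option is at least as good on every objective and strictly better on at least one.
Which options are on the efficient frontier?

A, C, D, E, G

A: not dominated.
B: dominated by G (storage 47≥37, read latency 39.2≤49.8, cost 453≤758).
C: not dominated (best read latency).
D: not dominated (best cost).
E: not dominated.
F: dominated by C (storage 29≥15, read latency 9.7≤23.0, cost 502≤846).
G: not dominated.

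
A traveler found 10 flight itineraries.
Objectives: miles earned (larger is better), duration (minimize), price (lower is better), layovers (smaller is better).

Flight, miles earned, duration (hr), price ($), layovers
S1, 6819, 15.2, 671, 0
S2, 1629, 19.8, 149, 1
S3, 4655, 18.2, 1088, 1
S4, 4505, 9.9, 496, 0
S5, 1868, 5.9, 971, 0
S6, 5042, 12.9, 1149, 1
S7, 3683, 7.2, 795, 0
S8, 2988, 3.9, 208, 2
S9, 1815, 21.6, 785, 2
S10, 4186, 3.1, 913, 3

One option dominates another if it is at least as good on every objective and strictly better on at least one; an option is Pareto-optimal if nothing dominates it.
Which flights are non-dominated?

S1, S2, S4, S5, S6, S7, S8, S10

S1: not dominated (best miles earned).
S2: not dominated (best price).
S3: dominated by S1 (miles earned 6819≥4655, duration 15.2≤18.2, price 671≤1088, layovers 0≤1).
S4: not dominated.
S5: not dominated.
S6: not dominated.
S7: not dominated.
S8: not dominated.
S9: dominated by S1 (miles earned 6819≥1815, duration 15.2≤21.6, price 671≤785, layovers 0≤2).
S10: not dominated (best duration).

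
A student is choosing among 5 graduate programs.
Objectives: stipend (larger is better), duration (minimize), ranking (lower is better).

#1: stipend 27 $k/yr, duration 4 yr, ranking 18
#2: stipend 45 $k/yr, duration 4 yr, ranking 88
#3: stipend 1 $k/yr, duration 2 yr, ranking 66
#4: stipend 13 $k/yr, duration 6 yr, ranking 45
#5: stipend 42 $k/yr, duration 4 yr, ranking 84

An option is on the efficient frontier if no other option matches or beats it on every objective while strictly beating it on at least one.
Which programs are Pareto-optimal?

#1, #2, #3, #5

#1: not dominated (best ranking).
#2: not dominated (best stipend).
#3: not dominated (best duration).
#4: dominated by #1 (stipend 27≥13, duration 4≤6, ranking 18≤45).
#5: not dominated.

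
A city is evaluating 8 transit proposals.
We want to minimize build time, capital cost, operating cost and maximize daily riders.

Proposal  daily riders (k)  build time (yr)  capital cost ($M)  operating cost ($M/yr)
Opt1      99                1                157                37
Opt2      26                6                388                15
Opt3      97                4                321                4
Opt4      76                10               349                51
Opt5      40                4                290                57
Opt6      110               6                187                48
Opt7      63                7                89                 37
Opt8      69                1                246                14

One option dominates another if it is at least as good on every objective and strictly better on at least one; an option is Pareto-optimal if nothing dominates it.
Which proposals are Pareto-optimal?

Opt1, Opt3, Opt6, Opt7, Opt8

Opt1: not dominated.
Opt2: dominated by Opt3 (daily riders 97≥26, build time 4≤6, capital cost 321≤388, operating cost 4≤15).
Opt3: not dominated (best operating cost).
Opt4: dominated by Opt1 (daily riders 99≥76, build time 1≤10, capital cost 157≤349, operating cost 37≤51).
Opt5: dominated by Opt1 (daily riders 99≥40, build time 1≤4, capital cost 157≤290, operating cost 37≤57).
Opt6: not dominated (best daily riders).
Opt7: not dominated (best capital cost).
Opt8: not dominated.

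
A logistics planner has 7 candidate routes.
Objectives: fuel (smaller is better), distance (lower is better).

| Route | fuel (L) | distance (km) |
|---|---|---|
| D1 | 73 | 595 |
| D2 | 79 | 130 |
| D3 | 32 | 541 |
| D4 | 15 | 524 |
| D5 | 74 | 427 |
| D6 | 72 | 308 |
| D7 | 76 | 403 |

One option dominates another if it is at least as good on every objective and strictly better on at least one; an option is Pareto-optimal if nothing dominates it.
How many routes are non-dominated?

3

D1: dominated by D3 (fuel 32≤73, distance 541≤595).
D2: not dominated (best distance).
D3: dominated by D4 (fuel 15≤32, distance 524≤541).
D4: not dominated (best fuel).
D5: dominated by D6 (fuel 72≤74, distance 308≤427).
D6: not dominated.
D7: dominated by D6 (fuel 72≤76, distance 308≤403).
Pareto-optimal: D2, D4, D6 → 3.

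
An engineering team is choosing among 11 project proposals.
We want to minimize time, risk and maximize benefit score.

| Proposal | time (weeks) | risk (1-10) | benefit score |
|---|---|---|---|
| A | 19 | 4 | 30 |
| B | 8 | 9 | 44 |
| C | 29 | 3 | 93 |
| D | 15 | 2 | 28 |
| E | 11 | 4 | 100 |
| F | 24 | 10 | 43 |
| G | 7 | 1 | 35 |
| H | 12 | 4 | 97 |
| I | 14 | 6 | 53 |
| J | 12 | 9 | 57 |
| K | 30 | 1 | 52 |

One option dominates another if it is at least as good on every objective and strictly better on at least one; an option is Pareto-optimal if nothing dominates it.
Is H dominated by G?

G vs H: G is worse on benefit score (35 vs 97), so it does not dominate H.

No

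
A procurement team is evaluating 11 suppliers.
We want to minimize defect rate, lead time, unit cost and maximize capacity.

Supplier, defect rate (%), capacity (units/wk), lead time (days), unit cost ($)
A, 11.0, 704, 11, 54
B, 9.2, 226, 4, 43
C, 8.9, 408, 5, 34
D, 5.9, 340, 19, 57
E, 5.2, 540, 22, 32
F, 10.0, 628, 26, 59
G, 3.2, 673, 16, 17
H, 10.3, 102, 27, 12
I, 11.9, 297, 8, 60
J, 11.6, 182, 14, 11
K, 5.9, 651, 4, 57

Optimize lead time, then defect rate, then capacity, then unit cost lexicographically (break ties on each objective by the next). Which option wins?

K

First minimize lead time: best is 4, kept {B, K}.
Then minimize defect rate: best is 5.9, kept {K}.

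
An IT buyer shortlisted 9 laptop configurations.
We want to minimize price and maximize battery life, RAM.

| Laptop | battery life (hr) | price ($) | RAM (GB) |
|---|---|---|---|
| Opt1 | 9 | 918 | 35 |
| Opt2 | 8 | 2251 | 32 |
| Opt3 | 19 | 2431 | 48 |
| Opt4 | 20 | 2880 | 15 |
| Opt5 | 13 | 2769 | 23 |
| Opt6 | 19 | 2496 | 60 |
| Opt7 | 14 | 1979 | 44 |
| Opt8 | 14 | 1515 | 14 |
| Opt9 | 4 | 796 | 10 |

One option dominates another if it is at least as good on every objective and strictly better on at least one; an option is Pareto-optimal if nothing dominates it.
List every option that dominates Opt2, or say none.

Opt1: battery life 9≥8, price 918≤2251, RAM 35≥32 — dominates Opt2.
Opt7: battery life 14≥8, price 1979≤2251, RAM 44≥32 — dominates Opt2.
Others (Opt3, Opt4, Opt5, Opt6, Opt8, Opt9) are each worse than Opt2 on at least one objective.

Opt1, Opt7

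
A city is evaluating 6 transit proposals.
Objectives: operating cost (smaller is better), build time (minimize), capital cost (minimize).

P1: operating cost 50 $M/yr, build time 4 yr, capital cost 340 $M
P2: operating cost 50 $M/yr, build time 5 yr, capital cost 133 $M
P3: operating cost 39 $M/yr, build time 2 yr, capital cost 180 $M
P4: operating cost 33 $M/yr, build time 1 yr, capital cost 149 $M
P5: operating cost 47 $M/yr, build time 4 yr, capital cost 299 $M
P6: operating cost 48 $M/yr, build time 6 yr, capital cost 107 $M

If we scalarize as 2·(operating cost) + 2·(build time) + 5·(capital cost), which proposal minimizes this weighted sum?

P6

P1: 2·50 + 2·4 + 5·340 = 1808
P2: 2·50 + 2·5 + 5·133 = 775
P3: 2·39 + 2·2 + 5·180 = 982
P4: 2·33 + 2·1 + 5·149 = 813
P5: 2·47 + 2·4 + 5·299 = 1597
P6: 2·48 + 2·6 + 5·107 = 643
Lowest: P6 at 643.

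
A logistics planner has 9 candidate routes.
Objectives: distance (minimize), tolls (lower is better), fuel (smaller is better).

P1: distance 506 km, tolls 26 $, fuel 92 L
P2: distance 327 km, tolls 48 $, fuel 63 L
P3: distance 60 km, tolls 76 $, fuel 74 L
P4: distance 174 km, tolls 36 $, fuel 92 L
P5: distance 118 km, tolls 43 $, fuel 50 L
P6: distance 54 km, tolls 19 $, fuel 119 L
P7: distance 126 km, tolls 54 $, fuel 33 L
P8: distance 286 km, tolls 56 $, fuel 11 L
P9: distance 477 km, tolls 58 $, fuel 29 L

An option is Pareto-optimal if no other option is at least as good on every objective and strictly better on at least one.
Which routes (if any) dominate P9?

P8: distance 286≤477, tolls 56≤58, fuel 11≤29 — dominates P9.
Others (P1, P2, P3, P4, P5, P6, P7) are each worse than P9 on at least one objective.

P8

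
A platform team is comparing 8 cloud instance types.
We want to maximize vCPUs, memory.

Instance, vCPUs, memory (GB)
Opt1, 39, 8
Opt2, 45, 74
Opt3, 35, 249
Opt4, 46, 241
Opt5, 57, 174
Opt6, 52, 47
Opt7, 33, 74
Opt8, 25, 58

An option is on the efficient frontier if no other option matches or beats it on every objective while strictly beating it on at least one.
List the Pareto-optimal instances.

Opt1: dominated by Opt2 (vCPUs 45≥39, memory 74≥8).
Opt2: dominated by Opt4 (vCPUs 46≥45, memory 241≥74).
Opt3: not dominated (best memory).
Opt4: not dominated.
Opt5: not dominated (best vCPUs).
Opt6: dominated by Opt5 (vCPUs 57≥52, memory 174≥47).
Opt7: dominated by Opt2 (vCPUs 45≥33, memory 74≥74).
Opt8: dominated by Opt2 (vCPUs 45≥25, memory 74≥58).

Opt3, Opt4, Opt5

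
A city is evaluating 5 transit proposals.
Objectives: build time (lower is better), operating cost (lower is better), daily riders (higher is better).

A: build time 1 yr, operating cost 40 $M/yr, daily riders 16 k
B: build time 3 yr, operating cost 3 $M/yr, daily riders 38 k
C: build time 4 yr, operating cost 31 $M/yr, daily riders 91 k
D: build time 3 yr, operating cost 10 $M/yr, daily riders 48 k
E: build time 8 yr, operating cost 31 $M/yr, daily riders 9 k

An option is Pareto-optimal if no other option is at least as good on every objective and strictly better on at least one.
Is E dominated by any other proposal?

B vs E: build time 3≤8, operating cost 3≤31, daily riders 38≥9 — B is at least as good on every objective and strictly better on at least one, so B dominates E.

Yes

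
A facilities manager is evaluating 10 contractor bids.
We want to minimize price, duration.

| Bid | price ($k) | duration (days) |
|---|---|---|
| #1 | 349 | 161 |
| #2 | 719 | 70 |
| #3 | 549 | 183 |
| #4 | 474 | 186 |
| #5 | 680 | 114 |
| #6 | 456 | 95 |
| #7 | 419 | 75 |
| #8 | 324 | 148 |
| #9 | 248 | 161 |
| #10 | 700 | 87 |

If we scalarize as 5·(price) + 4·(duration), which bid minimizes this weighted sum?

#1: 5·349 + 4·161 = 2389
#2: 5·719 + 4·70 = 3875
#3: 5·549 + 4·183 = 3477
#4: 5·474 + 4·186 = 3114
#5: 5·680 + 4·114 = 3856
#6: 5·456 + 4·95 = 2660
#7: 5·419 + 4·75 = 2395
#8: 5·324 + 4·148 = 2212
#9: 5·248 + 4·161 = 1884
#10: 5·700 + 4·87 = 3848
Lowest: #9 at 1884.

#9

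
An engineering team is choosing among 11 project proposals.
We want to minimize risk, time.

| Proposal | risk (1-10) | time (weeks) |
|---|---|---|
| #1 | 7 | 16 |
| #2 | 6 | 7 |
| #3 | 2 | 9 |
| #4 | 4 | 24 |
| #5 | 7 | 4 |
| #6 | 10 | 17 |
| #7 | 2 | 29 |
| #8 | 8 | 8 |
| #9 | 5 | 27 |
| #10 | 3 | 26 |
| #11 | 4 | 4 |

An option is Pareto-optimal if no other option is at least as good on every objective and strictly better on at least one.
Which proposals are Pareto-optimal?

#3, #11

#1: dominated by #2 (risk 6≤7, time 7≤16).
#2: dominated by #11 (risk 4≤6, time 4≤7).
#3: not dominated.
#4: dominated by #3 (risk 2≤4, time 9≤24).
#5: dominated by #11 (risk 4≤7, time 4≤4).
#6: dominated by #1 (risk 7≤10, time 16≤17).
#7: dominated by #3 (risk 2≤2, time 9≤29).
#8: dominated by #2 (risk 6≤8, time 7≤8).
#9: dominated by #3 (risk 2≤5, time 9≤27).
#10: dominated by #3 (risk 2≤3, time 9≤26).
#11: not dominated.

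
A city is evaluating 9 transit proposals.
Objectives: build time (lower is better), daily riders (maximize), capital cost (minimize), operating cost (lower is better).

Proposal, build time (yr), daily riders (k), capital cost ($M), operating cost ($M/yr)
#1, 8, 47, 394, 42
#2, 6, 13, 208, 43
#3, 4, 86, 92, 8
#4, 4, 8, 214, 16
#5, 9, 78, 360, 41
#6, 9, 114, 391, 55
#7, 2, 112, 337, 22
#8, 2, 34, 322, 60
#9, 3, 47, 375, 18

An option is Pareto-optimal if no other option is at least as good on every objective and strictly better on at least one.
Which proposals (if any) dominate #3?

none

#1: worse on build time (8 vs 4).
#2: worse on build time (6 vs 4).
#4: worse on daily riders (8 vs 86).
#5: worse on build time (9 vs 4).
#6: worse on build time (9 vs 4).
#7: worse on capital cost (337 vs 92).
#8: worse on daily riders (34 vs 86).
#9: worse on daily riders (47 vs 86).
No option dominates #3.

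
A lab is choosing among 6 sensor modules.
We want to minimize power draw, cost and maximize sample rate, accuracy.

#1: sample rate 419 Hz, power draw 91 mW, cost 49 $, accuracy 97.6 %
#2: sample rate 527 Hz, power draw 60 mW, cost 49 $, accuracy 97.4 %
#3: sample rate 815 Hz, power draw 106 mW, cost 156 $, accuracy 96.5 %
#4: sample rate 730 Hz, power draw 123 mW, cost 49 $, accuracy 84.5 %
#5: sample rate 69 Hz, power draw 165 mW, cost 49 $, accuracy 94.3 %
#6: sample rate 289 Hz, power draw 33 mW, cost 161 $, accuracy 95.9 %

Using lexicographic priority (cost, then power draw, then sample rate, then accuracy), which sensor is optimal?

#2

First minimize cost: best is 49, kept {#1, #2, #4, #5}.
Then minimize power draw: best is 60, kept {#2}.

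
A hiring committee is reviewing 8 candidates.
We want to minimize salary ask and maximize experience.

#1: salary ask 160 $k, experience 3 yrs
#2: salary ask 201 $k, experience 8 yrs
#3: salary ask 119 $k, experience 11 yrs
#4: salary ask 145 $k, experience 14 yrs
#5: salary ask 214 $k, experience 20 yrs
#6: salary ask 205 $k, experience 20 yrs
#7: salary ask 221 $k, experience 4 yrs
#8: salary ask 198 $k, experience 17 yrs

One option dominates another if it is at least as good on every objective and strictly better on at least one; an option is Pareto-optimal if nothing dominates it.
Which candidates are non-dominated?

#1: dominated by #3 (salary ask 119≤160, experience 11≥3).
#2: dominated by #3 (salary ask 119≤201, experience 11≥8).
#3: not dominated (best salary ask).
#4: not dominated.
#5: dominated by #6 (salary ask 205≤214, experience 20≥20).
#6: not dominated.
#7: dominated by #2 (salary ask 201≤221, experience 8≥4).
#8: not dominated.

#3, #4, #6, #8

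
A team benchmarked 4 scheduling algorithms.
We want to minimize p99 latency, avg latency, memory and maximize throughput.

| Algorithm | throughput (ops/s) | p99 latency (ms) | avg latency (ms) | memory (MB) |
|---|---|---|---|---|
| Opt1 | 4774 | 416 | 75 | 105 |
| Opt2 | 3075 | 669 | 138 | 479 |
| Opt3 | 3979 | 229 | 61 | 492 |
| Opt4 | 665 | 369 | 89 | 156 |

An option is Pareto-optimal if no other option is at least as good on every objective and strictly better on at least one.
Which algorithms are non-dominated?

Opt1, Opt3, Opt4

Opt1: not dominated (best throughput).
Opt2: dominated by Opt1 (throughput 4774≥3075, p99 latency 416≤669, avg latency 75≤138, memory 105≤479).
Opt3: not dominated (best p99 latency).
Opt4: not dominated.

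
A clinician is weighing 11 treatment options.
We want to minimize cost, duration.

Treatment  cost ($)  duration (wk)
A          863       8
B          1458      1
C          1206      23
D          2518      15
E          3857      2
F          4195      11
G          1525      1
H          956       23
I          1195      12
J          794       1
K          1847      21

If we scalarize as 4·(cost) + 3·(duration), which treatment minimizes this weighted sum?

J

A: 4·863 + 3·8 = 3476
B: 4·1458 + 3·1 = 5835
C: 4·1206 + 3·23 = 4893
D: 4·2518 + 3·15 = 10117
E: 4·3857 + 3·2 = 15434
F: 4·4195 + 3·11 = 16813
G: 4·1525 + 3·1 = 6103
H: 4·956 + 3·23 = 3893
I: 4·1195 + 3·12 = 4816
J: 4·794 + 3·1 = 3179
K: 4·1847 + 3·21 = 7451
Lowest: J at 3179.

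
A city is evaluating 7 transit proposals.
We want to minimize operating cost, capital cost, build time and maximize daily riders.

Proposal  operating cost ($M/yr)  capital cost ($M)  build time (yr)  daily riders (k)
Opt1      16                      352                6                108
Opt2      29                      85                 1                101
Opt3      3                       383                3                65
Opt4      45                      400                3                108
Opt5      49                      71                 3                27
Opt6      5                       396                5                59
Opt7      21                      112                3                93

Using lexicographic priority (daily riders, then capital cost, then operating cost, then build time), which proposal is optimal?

Opt1

First maximize daily riders: best is 108, kept {Opt1, Opt4}.
Then minimize capital cost: best is 352, kept {Opt1}.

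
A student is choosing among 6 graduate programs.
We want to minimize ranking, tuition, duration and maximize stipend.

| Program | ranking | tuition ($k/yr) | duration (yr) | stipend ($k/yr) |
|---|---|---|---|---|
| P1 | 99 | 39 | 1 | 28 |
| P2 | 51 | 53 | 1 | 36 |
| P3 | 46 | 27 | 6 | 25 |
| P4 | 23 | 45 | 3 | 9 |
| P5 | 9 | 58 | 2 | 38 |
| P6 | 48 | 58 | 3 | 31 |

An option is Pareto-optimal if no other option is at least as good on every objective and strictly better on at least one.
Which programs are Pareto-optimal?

P1, P2, P3, P4, P5

P1: not dominated.
P2: not dominated.
P3: not dominated (best tuition).
P4: not dominated.
P5: not dominated (best ranking).
P6: dominated by P5 (ranking 9≤48, tuition 58≤58, duration 2≤3, stipend 38≥31).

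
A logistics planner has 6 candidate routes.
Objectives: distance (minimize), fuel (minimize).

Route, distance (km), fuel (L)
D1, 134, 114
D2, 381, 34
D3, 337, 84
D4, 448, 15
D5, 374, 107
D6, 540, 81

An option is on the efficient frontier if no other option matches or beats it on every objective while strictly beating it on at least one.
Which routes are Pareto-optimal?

D1, D2, D3, D4

D1: not dominated (best distance).
D2: not dominated.
D3: not dominated.
D4: not dominated (best fuel).
D5: dominated by D3 (distance 337≤374, fuel 84≤107).
D6: dominated by D2 (distance 381≤540, fuel 34≤81).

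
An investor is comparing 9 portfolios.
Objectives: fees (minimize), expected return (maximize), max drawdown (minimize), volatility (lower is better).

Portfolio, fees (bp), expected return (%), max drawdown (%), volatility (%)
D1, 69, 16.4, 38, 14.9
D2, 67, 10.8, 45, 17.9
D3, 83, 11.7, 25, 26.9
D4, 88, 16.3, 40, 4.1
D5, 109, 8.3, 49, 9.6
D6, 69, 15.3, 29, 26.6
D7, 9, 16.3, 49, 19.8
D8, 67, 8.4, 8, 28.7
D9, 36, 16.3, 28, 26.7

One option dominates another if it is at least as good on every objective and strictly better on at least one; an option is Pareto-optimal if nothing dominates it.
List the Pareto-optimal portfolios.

D1: not dominated (best expected return).
D2: not dominated.
D3: not dominated.
D4: not dominated (best volatility).
D5: dominated by D4 (fees 88≤109, expected return 16.3≥8.3, max drawdown 40≤49, volatility 4.1≤9.6).
D6: not dominated.
D7: not dominated (best fees).
D8: not dominated (best max drawdown).
D9: not dominated.

D1, D2, D3, D4, D6, D7, D8, D9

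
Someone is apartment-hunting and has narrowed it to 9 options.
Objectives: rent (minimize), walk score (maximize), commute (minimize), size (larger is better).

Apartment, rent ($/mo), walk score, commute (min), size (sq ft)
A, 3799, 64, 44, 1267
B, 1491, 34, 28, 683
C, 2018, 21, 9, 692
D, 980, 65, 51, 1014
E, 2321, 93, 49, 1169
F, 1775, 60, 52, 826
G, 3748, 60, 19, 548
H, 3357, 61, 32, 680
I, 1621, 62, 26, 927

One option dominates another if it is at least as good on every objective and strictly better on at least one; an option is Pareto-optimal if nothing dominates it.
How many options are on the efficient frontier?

A: not dominated (best size).
B: not dominated.
C: not dominated (best commute).
D: not dominated (best rent).
E: not dominated (best walk score).
F: dominated by D (rent 980≤1775, walk score 65≥60, commute 51≤52, size 1014≥826).
G: not dominated.
H: dominated by I (rent 1621≤3357, walk score 62≥61, commute 26≤32, size 927≥680).
I: not dominated.
Pareto-optimal: A, B, C, D, E, G, I → 7.

7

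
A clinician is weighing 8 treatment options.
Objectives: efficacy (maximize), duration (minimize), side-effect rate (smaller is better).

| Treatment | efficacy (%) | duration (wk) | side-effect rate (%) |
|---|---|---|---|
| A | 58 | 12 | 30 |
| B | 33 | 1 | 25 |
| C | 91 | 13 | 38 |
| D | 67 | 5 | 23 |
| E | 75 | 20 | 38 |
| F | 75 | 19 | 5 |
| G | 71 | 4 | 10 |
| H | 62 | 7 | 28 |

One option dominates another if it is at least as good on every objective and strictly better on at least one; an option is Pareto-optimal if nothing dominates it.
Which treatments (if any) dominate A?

D, G, H

D: efficacy 67≥58, duration 5≤12, side-effect rate 23≤30 — dominates A.
G: efficacy 71≥58, duration 4≤12, side-effect rate 10≤30 — dominates A.
H: efficacy 62≥58, duration 7≤12, side-effect rate 28≤30 — dominates A.
Others (B, C, E, F) are each worse than A on at least one objective.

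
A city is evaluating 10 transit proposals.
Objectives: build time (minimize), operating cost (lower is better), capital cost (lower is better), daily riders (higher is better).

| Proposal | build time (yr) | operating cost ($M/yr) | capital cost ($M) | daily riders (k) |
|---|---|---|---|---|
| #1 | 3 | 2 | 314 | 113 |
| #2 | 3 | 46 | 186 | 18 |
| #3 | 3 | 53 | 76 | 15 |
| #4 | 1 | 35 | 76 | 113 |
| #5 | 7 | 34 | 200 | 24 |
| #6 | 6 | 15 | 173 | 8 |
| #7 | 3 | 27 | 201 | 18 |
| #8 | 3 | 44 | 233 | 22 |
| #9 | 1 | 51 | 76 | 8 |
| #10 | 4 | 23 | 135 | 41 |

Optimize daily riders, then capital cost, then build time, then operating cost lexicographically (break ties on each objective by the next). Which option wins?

First maximize daily riders: best is 113, kept {#1, #4}.
Then minimize capital cost: best is 76, kept {#4}.

#4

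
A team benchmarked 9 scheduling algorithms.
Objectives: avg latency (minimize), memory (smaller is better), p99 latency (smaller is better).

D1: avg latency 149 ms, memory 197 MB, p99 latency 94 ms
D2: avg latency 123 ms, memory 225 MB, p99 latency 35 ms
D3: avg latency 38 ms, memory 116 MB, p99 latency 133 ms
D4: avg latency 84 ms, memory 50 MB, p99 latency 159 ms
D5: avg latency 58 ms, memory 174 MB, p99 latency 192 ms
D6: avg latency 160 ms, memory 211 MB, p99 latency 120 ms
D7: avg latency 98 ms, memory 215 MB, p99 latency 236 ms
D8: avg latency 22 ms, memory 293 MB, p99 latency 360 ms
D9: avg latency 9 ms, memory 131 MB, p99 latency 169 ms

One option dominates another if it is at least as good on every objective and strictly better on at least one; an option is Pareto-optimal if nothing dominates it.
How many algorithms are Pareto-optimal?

5

D1: not dominated.
D2: not dominated (best p99 latency).
D3: not dominated.
D4: not dominated (best memory).
D5: dominated by D3 (avg latency 38≤58, memory 116≤174, p99 latency 133≤192).
D6: dominated by D1 (avg latency 149≤160, memory 197≤211, p99 latency 94≤120).
D7: dominated by D3 (avg latency 38≤98, memory 116≤215, p99 latency 133≤236).
D8: dominated by D9 (avg latency 9≤22, memory 131≤293, p99 latency 169≤360).
D9: not dominated (best avg latency).
Pareto-optimal: D1, D2, D3, D4, D9 → 5.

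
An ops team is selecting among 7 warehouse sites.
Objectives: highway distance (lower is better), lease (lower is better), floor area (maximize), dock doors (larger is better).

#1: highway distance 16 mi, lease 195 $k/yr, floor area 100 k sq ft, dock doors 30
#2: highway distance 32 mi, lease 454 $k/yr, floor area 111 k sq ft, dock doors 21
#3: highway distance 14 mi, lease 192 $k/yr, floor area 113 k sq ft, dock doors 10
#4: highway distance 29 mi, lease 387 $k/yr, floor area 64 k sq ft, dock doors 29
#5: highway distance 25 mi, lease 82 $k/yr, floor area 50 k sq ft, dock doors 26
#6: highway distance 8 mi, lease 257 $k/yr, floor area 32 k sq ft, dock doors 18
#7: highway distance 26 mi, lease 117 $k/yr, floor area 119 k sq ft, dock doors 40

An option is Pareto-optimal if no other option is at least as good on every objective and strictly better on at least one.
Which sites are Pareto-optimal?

#1, #3, #5, #6, #7

#1: not dominated.
#2: dominated by #7 (highway distance 26≤32, lease 117≤454, floor area 119≥111, dock doors 40≥21).
#3: not dominated.
#4: dominated by #1 (highway distance 16≤29, lease 195≤387, floor area 100≥64, dock doors 30≥29).
#5: not dominated (best lease).
#6: not dominated (best highway distance).
#7: not dominated (best floor area).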